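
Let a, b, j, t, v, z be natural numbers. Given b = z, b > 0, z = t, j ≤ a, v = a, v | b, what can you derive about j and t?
j ≤ t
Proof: From b = z and z = t, b = t. Because v = a and v | b, a | b. b > 0, so a ≤ b. Since j ≤ a, j ≤ b. Since b = t, j ≤ t.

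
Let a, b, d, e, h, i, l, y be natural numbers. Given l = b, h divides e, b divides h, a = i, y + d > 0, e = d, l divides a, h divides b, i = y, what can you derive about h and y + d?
h ≤ y + d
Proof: Since a = i and i = y, a = y. b divides h and h divides b, thus b = h. l = b and l divides a, hence b divides a. Because b = h, h divides a. a = y, so h divides y. e = d and h divides e, thus h divides d. h divides y, so h divides y + d. Since y + d > 0, h ≤ y + d.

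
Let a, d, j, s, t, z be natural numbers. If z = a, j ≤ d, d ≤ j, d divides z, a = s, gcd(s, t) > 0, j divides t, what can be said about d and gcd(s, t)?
d ≤ gcd(s, t)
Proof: z = a and a = s, so z = s. d divides z, so d divides s. j ≤ d and d ≤ j, thus j = d. Because j divides t, d divides t. d divides s, so d divides gcd(s, t). Since gcd(s, t) > 0, d ≤ gcd(s, t).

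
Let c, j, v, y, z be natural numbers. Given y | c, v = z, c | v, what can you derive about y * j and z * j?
y * j | z * j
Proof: Because v = z and c | v, c | z. y | c, so y | z. Then y * j | z * j.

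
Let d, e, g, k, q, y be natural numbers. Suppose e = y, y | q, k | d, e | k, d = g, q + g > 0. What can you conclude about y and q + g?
y ≤ q + g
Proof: e = y and e | k, so y | k. d = g and k | d, therefore k | g. Since y | k, y | g. Since y | q, y | q + g. q + g > 0, so y ≤ q + g.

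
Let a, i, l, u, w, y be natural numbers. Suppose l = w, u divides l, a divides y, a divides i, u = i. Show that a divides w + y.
From u = i and u divides l, i divides l. l = w, so i divides w. Since a divides i, a divides w. From a divides y, a divides w + y.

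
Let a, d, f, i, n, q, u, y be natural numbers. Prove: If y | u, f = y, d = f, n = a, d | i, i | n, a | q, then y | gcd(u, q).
d | i and i | n, hence d | n. Since n = a, d | a. Since d = f, f | a. Since a | q, f | q. Since f = y, y | q. Since y | u, y | gcd(u, q).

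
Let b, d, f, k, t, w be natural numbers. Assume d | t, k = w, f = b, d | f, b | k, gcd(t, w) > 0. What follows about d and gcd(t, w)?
d ≤ gcd(t, w)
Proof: f = b and d | f, hence d | b. Since b | k, d | k. Since k = w, d | w. d | t, so d | gcd(t, w). gcd(t, w) > 0, so d ≤ gcd(t, w).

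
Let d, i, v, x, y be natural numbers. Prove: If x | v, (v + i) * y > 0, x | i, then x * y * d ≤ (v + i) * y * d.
Since x | v and x | i, x | v + i. Then x * y | (v + i) * y. (v + i) * y > 0, so x * y ≤ (v + i) * y. Then x * y * d ≤ (v + i) * y * d.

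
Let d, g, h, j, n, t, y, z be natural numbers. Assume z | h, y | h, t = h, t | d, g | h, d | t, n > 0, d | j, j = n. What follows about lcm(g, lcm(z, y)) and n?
lcm(g, lcm(z, y)) ≤ n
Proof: z | h and y | h, therefore lcm(z, y) | h. Since g | h, lcm(g, lcm(z, y)) | h. Since d | t and t | d, d = t. Since t = h, d = h. Since d | j, h | j. lcm(g, lcm(z, y)) | h, so lcm(g, lcm(z, y)) | j. j = n, so lcm(g, lcm(z, y)) | n. Since n > 0, lcm(g, lcm(z, y)) ≤ n.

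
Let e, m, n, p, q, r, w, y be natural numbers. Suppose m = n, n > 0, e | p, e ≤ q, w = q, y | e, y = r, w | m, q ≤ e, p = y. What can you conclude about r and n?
r ≤ n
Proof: q ≤ e and e ≤ q, hence q = e. Because p = y and e | p, e | y. Because y | e, e = y. Since q = e, q = y. w = q and w | m, hence q | m. Since m = n, q | n. n > 0, so q ≤ n. Since q = y, y ≤ n. Since y = r, r ≤ n.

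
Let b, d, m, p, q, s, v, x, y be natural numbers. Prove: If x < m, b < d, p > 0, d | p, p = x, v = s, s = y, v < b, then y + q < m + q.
v = s and s = y, so v = y. v < b and b < d, so v < d. v = y, so y < d. d | p and p > 0, so d ≤ p. p = x, so d ≤ x. x < m, so d < m. y < d, so y < m. Then y + q < m + q.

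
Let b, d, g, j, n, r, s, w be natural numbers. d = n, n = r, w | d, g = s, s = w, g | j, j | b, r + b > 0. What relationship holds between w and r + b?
w ≤ r + b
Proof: Because d = n and n = r, d = r. w | d, so w | r. g = s and s = w, thus g = w. g | j and j | b, thus g | b. Because g = w, w | b. Since w | r, w | r + b. Since r + b > 0, w ≤ r + b.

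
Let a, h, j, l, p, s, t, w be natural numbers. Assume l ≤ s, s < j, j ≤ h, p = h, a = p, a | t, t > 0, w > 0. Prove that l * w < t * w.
l ≤ s and s < j, thus l < j. a = p and a | t, so p | t. t > 0, so p ≤ t. Since p = h, h ≤ t. Since j ≤ h, j ≤ t. Because l < j, l < t. w > 0, so l * w < t * w.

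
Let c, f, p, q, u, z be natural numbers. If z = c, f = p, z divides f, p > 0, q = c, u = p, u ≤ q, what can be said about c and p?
c = p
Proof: f = p and z divides f, so z divides p. Since z = c, c divides p. From p > 0, c ≤ p. Because u = p and u ≤ q, p ≤ q. Since q = c, p ≤ c. Because c ≤ p, c = p.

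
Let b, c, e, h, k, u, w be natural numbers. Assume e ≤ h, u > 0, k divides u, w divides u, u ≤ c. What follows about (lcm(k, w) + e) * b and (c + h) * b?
(lcm(k, w) + e) * b ≤ (c + h) * b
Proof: Since k divides u and w divides u, lcm(k, w) divides u. Since u > 0, lcm(k, w) ≤ u. Since u ≤ c, lcm(k, w) ≤ c. Since e ≤ h, lcm(k, w) + e ≤ c + h. By multiplying by a non-negative, (lcm(k, w) + e) * b ≤ (c + h) * b.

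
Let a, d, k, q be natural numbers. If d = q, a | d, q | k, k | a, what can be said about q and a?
q = a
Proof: From d = q and a | d, a | q. q | k and k | a, therefore q | a. Since a | q, a = q. Then q = a.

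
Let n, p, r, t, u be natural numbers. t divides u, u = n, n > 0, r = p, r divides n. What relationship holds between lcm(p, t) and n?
lcm(p, t) ≤ n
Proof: From r = p and r divides n, p divides n. Because u = n and t divides u, t divides n. Because p divides n, lcm(p, t) divides n. n > 0, so lcm(p, t) ≤ n.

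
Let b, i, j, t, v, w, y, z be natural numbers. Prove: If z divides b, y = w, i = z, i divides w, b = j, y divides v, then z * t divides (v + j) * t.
i = z and i divides w, thus z divides w. y = w and y divides v, so w divides v. z divides w, so z divides v. Because b = j and z divides b, z divides j. Since z divides v, z divides v + j. Then z * t divides (v + j) * t.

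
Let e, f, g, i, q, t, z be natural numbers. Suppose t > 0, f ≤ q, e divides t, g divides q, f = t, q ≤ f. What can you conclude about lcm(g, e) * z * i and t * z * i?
lcm(g, e) * z * i ≤ t * z * i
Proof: q ≤ f and f ≤ q, hence q = f. Because f = t, q = t. Since g divides q, g divides t. Because e divides t, lcm(g, e) divides t. Since t > 0, lcm(g, e) ≤ t. By multiplying by a non-negative, lcm(g, e) * z ≤ t * z. By multiplying by a non-negative, lcm(g, e) * z * i ≤ t * z * i.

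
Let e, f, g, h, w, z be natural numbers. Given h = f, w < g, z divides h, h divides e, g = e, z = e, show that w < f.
z = e and z divides h, so e divides h. From h divides e, e = h. Since g = e, g = h. h = f, so g = f. From w < g, w < f.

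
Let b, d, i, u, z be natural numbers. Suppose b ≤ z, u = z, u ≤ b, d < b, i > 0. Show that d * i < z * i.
Because u = z and u ≤ b, z ≤ b. From b ≤ z, b = z. Since d < b, d < z. Combining with i > 0, by multiplying by a positive, d * i < z * i.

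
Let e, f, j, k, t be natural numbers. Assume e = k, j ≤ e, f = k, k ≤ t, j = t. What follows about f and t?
f = t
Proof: Since e = k and j ≤ e, j ≤ k. Since j = t, t ≤ k. k ≤ t, so k = t. From f = k, f = t.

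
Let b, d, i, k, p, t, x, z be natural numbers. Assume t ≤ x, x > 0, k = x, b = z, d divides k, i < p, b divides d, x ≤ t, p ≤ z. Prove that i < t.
x ≤ t and t ≤ x, hence x = t. i < p and p ≤ z, hence i < z. k = x and d divides k, so d divides x. Since b divides d, b divides x. b = z, so z divides x. x > 0, so z ≤ x. i < z, so i < x. Since x = t, i < t.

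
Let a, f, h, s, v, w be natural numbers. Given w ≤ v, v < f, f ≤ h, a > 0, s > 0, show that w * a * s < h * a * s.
From w ≤ v and v < f, w < f. From f ≤ h, w < h. a > 0, so w * a < h * a. Since s > 0, w * a * s < h * a * s.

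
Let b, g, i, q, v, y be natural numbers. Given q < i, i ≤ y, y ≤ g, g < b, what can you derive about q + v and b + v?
q + v < b + v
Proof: y ≤ g and g < b, so y < b. Since i ≤ y, i < b. Since q < i, q < b. Then q + v < b + v.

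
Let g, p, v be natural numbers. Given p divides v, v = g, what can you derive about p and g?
p divides g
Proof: v = g and p divides v. By substitution, p divides g.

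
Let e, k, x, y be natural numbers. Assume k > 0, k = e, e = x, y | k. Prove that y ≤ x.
Because k = e and e = x, k = x. y | k and k > 0, so y ≤ k. k = x, so y ≤ x.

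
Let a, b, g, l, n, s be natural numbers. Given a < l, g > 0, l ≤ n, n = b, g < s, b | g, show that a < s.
n = b and l ≤ n, so l ≤ b. Since a < l, a < b. b | g and g > 0, therefore b ≤ g. Since g < s, b < s. a < b, so a < s.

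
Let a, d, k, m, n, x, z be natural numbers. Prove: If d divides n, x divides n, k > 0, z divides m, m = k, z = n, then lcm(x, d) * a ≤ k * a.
x divides n and d divides n, therefore lcm(x, d) divides n. Because z = n and z divides m, n divides m. m = k, so n divides k. lcm(x, d) divides n, so lcm(x, d) divides k. Because k > 0, lcm(x, d) ≤ k. By multiplying by a non-negative, lcm(x, d) * a ≤ k * a.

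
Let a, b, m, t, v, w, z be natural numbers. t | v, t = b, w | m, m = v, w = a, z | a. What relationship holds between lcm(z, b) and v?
lcm(z, b) | v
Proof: Since w = a and w | m, a | m. m = v, so a | v. Because z | a, z | v. t = b and t | v, therefore b | v. z | v, so lcm(z, b) | v.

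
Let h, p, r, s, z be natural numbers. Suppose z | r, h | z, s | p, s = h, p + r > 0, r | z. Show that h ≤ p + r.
s = h and s | p, thus h | p. z | r and r | z, hence z = r. h | z, so h | r. h | p, so h | p + r. p + r > 0, so h ≤ p + r.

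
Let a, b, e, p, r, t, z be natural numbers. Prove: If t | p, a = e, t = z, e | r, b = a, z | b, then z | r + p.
Since b = a and a = e, b = e. Since z | b, z | e. e | r, so z | r. t = z and t | p, so z | p. z | r, so z | r + p.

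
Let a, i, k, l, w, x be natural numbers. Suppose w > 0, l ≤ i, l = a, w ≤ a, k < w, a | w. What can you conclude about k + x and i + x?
k + x < i + x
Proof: Since a | w and w > 0, a ≤ w. Since w ≤ a, a = w. From l = a and l ≤ i, a ≤ i. Since a = w, w ≤ i. Because k < w, k < i. Then k + x < i + x.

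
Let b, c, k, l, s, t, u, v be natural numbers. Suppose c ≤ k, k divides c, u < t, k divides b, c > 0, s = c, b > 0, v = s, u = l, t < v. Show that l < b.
u = l and u < t, hence l < t. v = s and t < v, thus t < s. Since l < t, l < s. s = c, so l < c. k divides c and c > 0, thus k ≤ c. c ≤ k, so k = c. From k divides b, c divides b. b > 0, so c ≤ b. l < c, so l < b.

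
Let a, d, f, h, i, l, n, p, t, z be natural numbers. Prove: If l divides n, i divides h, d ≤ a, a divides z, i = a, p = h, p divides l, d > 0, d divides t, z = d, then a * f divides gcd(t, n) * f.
Since z = d and a divides z, a divides d. Since d > 0, a ≤ d. Because d ≤ a, d = a. Since d divides t, a divides t. i = a and i divides h, hence a divides h. Since p = h and p divides l, h divides l. a divides h, so a divides l. l divides n, so a divides n. a divides t, so a divides gcd(t, n). Then a * f divides gcd(t, n) * f.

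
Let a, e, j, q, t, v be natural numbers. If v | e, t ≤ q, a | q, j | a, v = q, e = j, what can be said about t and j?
t ≤ j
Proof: e = j and v | e, hence v | j. Since v = q, q | j. j | a and a | q, thus j | q. Since q | j, q = j. t ≤ q, so t ≤ j.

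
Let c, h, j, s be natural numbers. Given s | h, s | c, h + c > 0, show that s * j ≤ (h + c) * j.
Since s | h and s | c, s | h + c. From h + c > 0, s ≤ h + c. Then s * j ≤ (h + c) * j.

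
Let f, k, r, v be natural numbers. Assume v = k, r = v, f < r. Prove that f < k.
r = v and v = k, hence r = k. From f < r, f < k.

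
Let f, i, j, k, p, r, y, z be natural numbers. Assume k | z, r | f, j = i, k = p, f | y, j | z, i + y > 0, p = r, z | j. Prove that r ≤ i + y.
Because z | j and j | z, z = j. j = i, so z = i. k = p and k | z, hence p | z. p = r, so r | z. z = i, so r | i. r | f and f | y, therefore r | y. r | i, so r | i + y. From i + y > 0, r ≤ i + y.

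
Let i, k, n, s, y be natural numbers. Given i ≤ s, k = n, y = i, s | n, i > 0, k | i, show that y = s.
From k = n and k | i, n | i. From s | n, s | i. Since i > 0, s ≤ i. From i ≤ s, i = s. Since y = i, y = s.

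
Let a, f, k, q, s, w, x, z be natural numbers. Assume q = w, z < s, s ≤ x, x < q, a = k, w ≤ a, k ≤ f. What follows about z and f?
z < f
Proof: z < s and s ≤ x, therefore z < x. From x < q, z < q. From q = w, z < w. Since a = k and w ≤ a, w ≤ k. Since k ≤ f, w ≤ f. Since z < w, z < f.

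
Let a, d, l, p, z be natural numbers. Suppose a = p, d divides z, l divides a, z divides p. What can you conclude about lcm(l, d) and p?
lcm(l, d) divides p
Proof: a = p and l divides a, hence l divides p. Since d divides z and z divides p, d divides p. From l divides p, lcm(l, d) divides p.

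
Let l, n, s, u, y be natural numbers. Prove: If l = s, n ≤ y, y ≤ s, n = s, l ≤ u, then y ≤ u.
Since n = s and n ≤ y, s ≤ y. y ≤ s, so s = y. Since l = s, l = y. l ≤ u, so y ≤ u.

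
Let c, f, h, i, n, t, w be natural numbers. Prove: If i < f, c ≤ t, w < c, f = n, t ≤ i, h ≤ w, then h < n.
c ≤ t and t ≤ i, therefore c ≤ i. Since w < c, w < i. h ≤ w, so h < i. f = n and i < f, hence i < n. h < i, so h < n.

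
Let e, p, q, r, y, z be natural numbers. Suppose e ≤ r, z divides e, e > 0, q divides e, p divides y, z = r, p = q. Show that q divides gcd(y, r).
p = q and p divides y, so q divides y. z = r and z divides e, so r divides e. e > 0, so r ≤ e. Since e ≤ r, e = r. q divides e, so q divides r. Since q divides y, q divides gcd(y, r).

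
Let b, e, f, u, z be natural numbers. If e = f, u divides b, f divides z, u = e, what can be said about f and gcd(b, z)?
f divides gcd(b, z)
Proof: From u = e and e = f, u = f. Since u divides b, f divides b. f divides z, so f divides gcd(b, z).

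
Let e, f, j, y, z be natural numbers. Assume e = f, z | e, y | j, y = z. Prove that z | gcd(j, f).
Since y = z and y | j, z | j. e = f and z | e, therefore z | f. From z | j, z | gcd(j, f).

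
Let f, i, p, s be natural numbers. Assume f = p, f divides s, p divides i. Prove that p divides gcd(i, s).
f = p and f divides s, so p divides s. From p divides i, p divides gcd(i, s).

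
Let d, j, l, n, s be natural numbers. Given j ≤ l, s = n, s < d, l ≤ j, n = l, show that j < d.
s = n and n = l, hence s = l. Since l ≤ j and j ≤ l, l = j. Since s = l, s = j. Since s < d, j < d.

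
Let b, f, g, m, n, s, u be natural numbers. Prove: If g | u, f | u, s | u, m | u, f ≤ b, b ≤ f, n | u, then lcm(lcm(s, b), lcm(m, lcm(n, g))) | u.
f ≤ b and b ≤ f, thus f = b. Since f | u, b | u. Since s | u, lcm(s, b) | u. n | u and g | u, so lcm(n, g) | u. m | u, so lcm(m, lcm(n, g)) | u. lcm(s, b) | u, so lcm(lcm(s, b), lcm(m, lcm(n, g))) | u.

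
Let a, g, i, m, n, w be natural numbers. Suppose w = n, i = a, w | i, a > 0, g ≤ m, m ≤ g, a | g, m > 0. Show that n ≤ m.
From i = a and w | i, w | a. a > 0, so w ≤ a. Since g ≤ m and m ≤ g, g = m. Since a | g, a | m. Because m > 0, a ≤ m. Since w ≤ a, w ≤ m. Since w = n, n ≤ m.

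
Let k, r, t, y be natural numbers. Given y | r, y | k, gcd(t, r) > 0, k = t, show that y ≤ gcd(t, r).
Because k = t and y | k, y | t. From y | r, y | gcd(t, r). Because gcd(t, r) > 0, y ≤ gcd(t, r).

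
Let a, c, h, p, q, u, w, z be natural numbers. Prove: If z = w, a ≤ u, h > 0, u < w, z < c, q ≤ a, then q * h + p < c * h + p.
q ≤ a and a ≤ u, hence q ≤ u. z = w and z < c, thus w < c. u < w, so u < c. q ≤ u, so q < c. h > 0, so q * h < c * h. Then q * h + p < c * h + p.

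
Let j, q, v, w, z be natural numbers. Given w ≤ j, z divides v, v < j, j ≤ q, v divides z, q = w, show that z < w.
Because q = w and j ≤ q, j ≤ w. Since w ≤ j, j = w. v divides z and z divides v, hence v = z. v < j, so z < j. From j = w, z < w.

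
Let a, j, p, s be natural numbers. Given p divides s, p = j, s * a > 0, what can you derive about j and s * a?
j ≤ s * a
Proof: p = j and p divides s, hence j divides s. Then j divides s * a. s * a > 0, so j ≤ s * a.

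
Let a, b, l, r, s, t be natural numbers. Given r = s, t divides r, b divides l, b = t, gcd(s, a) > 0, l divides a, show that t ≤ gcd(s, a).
r = s and t divides r, so t divides s. b divides l and l divides a, thus b divides a. Since b = t, t divides a. Since t divides s, t divides gcd(s, a). gcd(s, a) > 0, so t ≤ gcd(s, a).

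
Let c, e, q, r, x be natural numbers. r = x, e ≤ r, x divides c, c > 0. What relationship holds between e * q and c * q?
e * q ≤ c * q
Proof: r = x and e ≤ r, hence e ≤ x. x divides c and c > 0, therefore x ≤ c. e ≤ x, so e ≤ c. By multiplying by a non-negative, e * q ≤ c * q.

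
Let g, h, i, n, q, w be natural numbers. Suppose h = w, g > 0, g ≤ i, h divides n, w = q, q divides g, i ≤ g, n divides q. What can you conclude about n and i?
n ≤ i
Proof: g ≤ i and i ≤ g, therefore g = i. Since h = w and w = q, h = q. Since h divides n, q divides n. n divides q, so q = n. q divides g and g > 0, hence q ≤ g. Since q = n, n ≤ g. g = i, so n ≤ i.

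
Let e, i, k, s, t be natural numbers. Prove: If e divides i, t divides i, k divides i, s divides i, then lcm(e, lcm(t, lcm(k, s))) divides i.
From k divides i and s divides i, lcm(k, s) divides i. Since t divides i, lcm(t, lcm(k, s)) divides i. e divides i, so lcm(e, lcm(t, lcm(k, s))) divides i.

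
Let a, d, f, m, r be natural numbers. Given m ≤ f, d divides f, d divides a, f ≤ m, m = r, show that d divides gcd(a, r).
f ≤ m and m ≤ f, thus f = m. Since m = r, f = r. d divides f, so d divides r. From d divides a, d divides gcd(a, r).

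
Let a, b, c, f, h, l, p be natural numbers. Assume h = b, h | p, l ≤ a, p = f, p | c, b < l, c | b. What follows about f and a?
f < a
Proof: h = b and h | p, therefore b | p. Because p | c and c | b, p | b. Since b | p, b = p. Because p = f, b = f. Since b < l, f < l. l ≤ a, so f < a.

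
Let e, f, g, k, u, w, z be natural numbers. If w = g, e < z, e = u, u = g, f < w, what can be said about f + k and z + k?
f + k < z + k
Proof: Since w = g and f < w, f < g. Because e = u and u = g, e = g. Since e < z, g < z. Since f < g, f < z. Then f + k < z + k.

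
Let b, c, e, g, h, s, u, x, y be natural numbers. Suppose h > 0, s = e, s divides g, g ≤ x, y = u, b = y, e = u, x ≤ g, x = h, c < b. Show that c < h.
b = y and y = u, therefore b = u. Since c < b, c < u. g ≤ x and x ≤ g, hence g = x. s = e and s divides g, thus e divides g. Since g = x, e divides x. x = h, so e divides h. From h > 0, e ≤ h. e = u, so u ≤ h. Since c < u, c < h.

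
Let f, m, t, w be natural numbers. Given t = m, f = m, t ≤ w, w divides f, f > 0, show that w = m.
t = m and t ≤ w, so m ≤ w. w divides f and f > 0, therefore w ≤ f. f = m, so w ≤ m. m ≤ w, so m = w. Then w = m.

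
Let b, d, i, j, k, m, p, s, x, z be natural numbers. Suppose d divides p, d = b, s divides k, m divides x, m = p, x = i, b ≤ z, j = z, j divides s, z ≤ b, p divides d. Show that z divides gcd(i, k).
From b ≤ z and z ≤ b, b = z. d = b, so d = z. p divides d and d divides p, thus p = d. m = p, so m = d. Since m divides x, d divides x. Because x = i, d divides i. d = z, so z divides i. j divides s and s divides k, hence j divides k. Since j = z, z divides k. Since z divides i, z divides gcd(i, k).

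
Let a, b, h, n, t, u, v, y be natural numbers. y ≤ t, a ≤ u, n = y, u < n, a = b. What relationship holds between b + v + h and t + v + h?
b + v + h < t + v + h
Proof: n = y and u < n, thus u < y. y ≤ t, so u < t. a ≤ u, so a < t. a = b, so b < t. Then b + v < t + v. Then b + v + h < t + v + h.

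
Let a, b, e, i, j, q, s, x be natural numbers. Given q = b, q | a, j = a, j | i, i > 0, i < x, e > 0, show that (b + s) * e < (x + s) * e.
q = b and q | a, thus b | a. j = a and j | i, thus a | i. b | a, so b | i. i > 0, so b ≤ i. Since i < x, b < x. Then b + s < x + s. Since e > 0, (b + s) * e < (x + s) * e.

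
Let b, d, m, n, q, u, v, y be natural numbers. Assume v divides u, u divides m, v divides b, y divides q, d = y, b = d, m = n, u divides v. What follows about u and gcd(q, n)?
u divides gcd(q, n)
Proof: v divides u and u divides v, thus v = u. From b = d and d = y, b = y. v divides b, so v divides y. v = u, so u divides y. Since y divides q, u divides q. Since m = n and u divides m, u divides n. Since u divides q, u divides gcd(q, n).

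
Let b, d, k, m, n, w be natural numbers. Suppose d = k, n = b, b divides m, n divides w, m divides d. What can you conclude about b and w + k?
b divides w + k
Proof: n = b and n divides w, thus b divides w. Because b divides m and m divides d, b divides d. From d = k, b divides k. From b divides w, b divides w + k.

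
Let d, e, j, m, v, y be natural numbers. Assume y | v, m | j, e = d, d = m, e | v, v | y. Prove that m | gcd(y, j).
Because v | y and y | v, v = y. Because e = d and e | v, d | v. Since v = y, d | y. Since d = m, m | y. Since m | j, m | gcd(y, j).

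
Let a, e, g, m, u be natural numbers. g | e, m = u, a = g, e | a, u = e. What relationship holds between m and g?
m = g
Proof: m = u and u = e, thus m = e. From a = g and e | a, e | g. g | e, so e = g. m = e, so m = g.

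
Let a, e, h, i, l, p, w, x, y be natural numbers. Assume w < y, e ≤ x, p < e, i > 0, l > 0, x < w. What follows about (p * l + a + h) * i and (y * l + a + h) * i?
(p * l + a + h) * i < (y * l + a + h) * i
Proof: Because p < e and e ≤ x, p < x. x < w and w < y, so x < y. Since p < x, p < y. Because l > 0, by multiplying by a positive, p * l < y * l. Then p * l + a < y * l + a. Then p * l + a + h < y * l + a + h. Since i > 0, by multiplying by a positive, (p * l + a + h) * i < (y * l + a + h) * i.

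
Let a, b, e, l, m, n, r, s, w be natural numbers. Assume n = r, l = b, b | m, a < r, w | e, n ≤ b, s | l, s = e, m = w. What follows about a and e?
a < e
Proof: m = w and b | m, hence b | w. Since w | e, b | e. s = e and s | l, hence e | l. l = b, so e | b. From b | e, b = e. n = r and n ≤ b, thus r ≤ b. a < r, so a < b. Since b = e, a < e.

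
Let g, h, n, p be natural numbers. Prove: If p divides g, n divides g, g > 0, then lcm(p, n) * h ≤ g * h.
Because p divides g and n divides g, lcm(p, n) divides g. g > 0, so lcm(p, n) ≤ g. By multiplying by a non-negative, lcm(p, n) * h ≤ g * h.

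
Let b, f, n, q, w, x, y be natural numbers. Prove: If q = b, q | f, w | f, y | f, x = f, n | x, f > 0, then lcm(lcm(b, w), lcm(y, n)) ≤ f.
Because q = b and q | f, b | f. Since w | f, lcm(b, w) | f. Because x = f and n | x, n | f. Since y | f, lcm(y, n) | f. lcm(b, w) | f, so lcm(lcm(b, w), lcm(y, n)) | f. f > 0, so lcm(lcm(b, w), lcm(y, n)) ≤ f.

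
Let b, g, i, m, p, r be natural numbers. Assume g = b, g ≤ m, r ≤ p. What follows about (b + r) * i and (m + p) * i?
(b + r) * i ≤ (m + p) * i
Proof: Because g = b and g ≤ m, b ≤ m. r ≤ p, so b + r ≤ m + p. By multiplying by a non-negative, (b + r) * i ≤ (m + p) * i.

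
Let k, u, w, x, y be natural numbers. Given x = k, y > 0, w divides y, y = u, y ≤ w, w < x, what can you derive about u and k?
u < k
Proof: w divides y and y > 0, so w ≤ y. y ≤ w, so w = y. Because y = u, w = u. Because x = k and w < x, w < k. Since w = u, u < k.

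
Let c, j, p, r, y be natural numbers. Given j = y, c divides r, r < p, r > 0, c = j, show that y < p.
Since c = j and c divides r, j divides r. r > 0, so j ≤ r. Because j = y, y ≤ r. From r < p, y < p.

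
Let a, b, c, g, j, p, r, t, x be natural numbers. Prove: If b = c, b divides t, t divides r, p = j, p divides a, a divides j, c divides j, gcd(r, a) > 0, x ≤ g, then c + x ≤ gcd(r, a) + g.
From b = c and b divides t, c divides t. Since t divides r, c divides r. p = j and p divides a, thus j divides a. Because a divides j, j = a. c divides j, so c divides a. c divides r, so c divides gcd(r, a). Since gcd(r, a) > 0, c ≤ gcd(r, a). Since x ≤ g, c + x ≤ gcd(r, a) + g.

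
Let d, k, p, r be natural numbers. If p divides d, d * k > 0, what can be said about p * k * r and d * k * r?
p * k * r ≤ d * k * r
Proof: p divides d, therefore p * k divides d * k. Since d * k > 0, p * k ≤ d * k. By multiplying by a non-negative, p * k * r ≤ d * k * r.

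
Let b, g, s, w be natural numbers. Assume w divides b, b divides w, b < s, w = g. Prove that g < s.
Because b divides w and w divides b, b = w. Because b < s, w < s. w = g, so g < s.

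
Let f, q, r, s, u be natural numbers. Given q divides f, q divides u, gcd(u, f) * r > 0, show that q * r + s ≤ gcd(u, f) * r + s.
Since q divides u and q divides f, q divides gcd(u, f). Then q * r divides gcd(u, f) * r. gcd(u, f) * r > 0, so q * r ≤ gcd(u, f) * r. Then q * r + s ≤ gcd(u, f) * r + s.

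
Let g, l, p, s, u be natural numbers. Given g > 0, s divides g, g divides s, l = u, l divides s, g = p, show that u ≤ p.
s divides g and g divides s, thus s = g. l divides s, so l divides g. Since l = u, u divides g. Since g > 0, u ≤ g. g = p, so u ≤ p.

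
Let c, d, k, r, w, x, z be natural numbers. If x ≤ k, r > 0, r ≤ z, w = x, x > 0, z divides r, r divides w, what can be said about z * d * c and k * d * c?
z * d * c ≤ k * d * c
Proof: z divides r and r > 0, so z ≤ r. r ≤ z, so r = z. From w = x and r divides w, r divides x. Since x > 0, r ≤ x. Since x ≤ k, r ≤ k. Since r = z, z ≤ k. By multiplying by a non-negative, z * d ≤ k * d. By multiplying by a non-negative, z * d * c ≤ k * d * c.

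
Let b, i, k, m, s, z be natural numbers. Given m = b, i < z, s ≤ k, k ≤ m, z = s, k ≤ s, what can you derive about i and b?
i < b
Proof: s ≤ k and k ≤ s, thus s = k. z = s, so z = k. Since i < z, i < k. From m = b and k ≤ m, k ≤ b. i < k, so i < b.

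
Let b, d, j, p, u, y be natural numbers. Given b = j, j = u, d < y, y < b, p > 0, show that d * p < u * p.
From b = j and j = u, b = u. d < y and y < b, thus d < b. Since b = u, d < u. Combining with p > 0, by multiplying by a positive, d * p < u * p.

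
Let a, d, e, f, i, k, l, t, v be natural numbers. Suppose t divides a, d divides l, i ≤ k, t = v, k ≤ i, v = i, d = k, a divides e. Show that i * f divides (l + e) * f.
k ≤ i and i ≤ k, therefore k = i. Since d = k, d = i. d divides l, so i divides l. t = v and v = i, thus t = i. t divides a, so i divides a. Since a divides e, i divides e. Since i divides l, i divides l + e. Then i * f divides (l + e) * f.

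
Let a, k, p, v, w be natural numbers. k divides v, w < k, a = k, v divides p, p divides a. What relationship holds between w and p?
w < p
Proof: k divides v and v divides p, thus k divides p. a = k and p divides a, hence p divides k. From k divides p, k = p. Since w < k, w < p.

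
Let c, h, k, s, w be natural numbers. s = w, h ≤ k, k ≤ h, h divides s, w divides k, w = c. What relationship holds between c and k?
c = k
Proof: h ≤ k and k ≤ h, therefore h = k. h divides s, so k divides s. Since s = w, k divides w. Because w divides k, k = w. w = c, so k = c. Then c = k.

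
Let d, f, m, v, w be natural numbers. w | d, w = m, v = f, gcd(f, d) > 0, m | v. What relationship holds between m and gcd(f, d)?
m ≤ gcd(f, d)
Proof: v = f and m | v, hence m | f. Since w = m and w | d, m | d. Since m | f, m | gcd(f, d). Since gcd(f, d) > 0, m ≤ gcd(f, d).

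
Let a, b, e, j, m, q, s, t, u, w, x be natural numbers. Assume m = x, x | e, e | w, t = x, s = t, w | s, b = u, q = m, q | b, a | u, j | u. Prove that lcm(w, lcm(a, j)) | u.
x | e and e | w, thus x | w. From s = t and w | s, w | t. t = x, so w | x. x | w, so x = w. Since m = x, m = w. Because q = m and q | b, m | b. From b = u, m | u. Because m = w, w | u. a | u and j | u, thus lcm(a, j) | u. w | u, so lcm(w, lcm(a, j)) | u.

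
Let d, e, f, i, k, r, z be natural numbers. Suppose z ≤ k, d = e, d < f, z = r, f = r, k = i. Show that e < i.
From d = e and d < f, e < f. Since f = r, e < r. Since k = i and z ≤ k, z ≤ i. Since z = r, r ≤ i. Because e < r, e < i.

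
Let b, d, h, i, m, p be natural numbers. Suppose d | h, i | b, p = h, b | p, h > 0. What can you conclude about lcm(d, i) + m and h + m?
lcm(d, i) + m ≤ h + m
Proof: Because p = h and b | p, b | h. Since i | b, i | h. d | h, so lcm(d, i) | h. Since h > 0, lcm(d, i) ≤ h. Then lcm(d, i) + m ≤ h + m.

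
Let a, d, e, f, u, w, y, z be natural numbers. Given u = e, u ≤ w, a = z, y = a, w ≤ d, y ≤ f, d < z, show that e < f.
u = e and u ≤ w, so e ≤ w. w ≤ d and d < z, so w < z. y = a and a = z, therefore y = z. Since y ≤ f, z ≤ f. Because w < z, w < f. e ≤ w, so e < f.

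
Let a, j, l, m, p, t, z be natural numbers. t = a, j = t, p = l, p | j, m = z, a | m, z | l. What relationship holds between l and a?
l = a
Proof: Since p = l and p | j, l | j. From j = t, l | t. Since t = a, l | a. Since m = z and a | m, a | z. Because z | l, a | l. l | a, so l = a.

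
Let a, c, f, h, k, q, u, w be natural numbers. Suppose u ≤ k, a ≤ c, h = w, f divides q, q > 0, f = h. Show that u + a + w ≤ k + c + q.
Because u ≤ k and a ≤ c, u + a ≤ k + c. f = h and h = w, therefore f = w. f divides q and q > 0, hence f ≤ q. f = w, so w ≤ q. u + a ≤ k + c, so u + a + w ≤ k + c + q.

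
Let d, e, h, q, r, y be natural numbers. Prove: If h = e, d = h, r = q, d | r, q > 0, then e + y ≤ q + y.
r = q and d | r, so d | q. Since d = h, h | q. q > 0, so h ≤ q. h = e, so e ≤ q. Then e + y ≤ q + y.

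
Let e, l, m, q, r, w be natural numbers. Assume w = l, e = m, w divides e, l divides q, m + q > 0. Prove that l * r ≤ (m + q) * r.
w = l and w divides e, so l divides e. Since e = m, l divides m. Since l divides q, l divides m + q. m + q > 0, so l ≤ m + q. By multiplying by a non-negative, l * r ≤ (m + q) * r.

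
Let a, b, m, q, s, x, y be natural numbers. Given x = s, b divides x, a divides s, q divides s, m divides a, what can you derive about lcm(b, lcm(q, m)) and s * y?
lcm(b, lcm(q, m)) divides s * y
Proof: From x = s and b divides x, b divides s. Since m divides a and a divides s, m divides s. q divides s, so lcm(q, m) divides s. Since b divides s, lcm(b, lcm(q, m)) divides s. Then lcm(b, lcm(q, m)) divides s * y.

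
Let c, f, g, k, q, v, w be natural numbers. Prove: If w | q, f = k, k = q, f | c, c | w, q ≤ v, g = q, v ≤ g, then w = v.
f = k and k = q, thus f = q. f | c and c | w, so f | w. f = q, so q | w. w | q, so w = q. g = q and v ≤ g, hence v ≤ q. q ≤ v, so q = v. From w = q, w = v.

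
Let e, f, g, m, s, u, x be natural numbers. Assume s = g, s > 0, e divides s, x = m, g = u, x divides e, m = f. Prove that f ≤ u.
s = g and g = u, thus s = u. x divides e and e divides s, so x divides s. x = m, so m divides s. s > 0, so m ≤ s. Since s = u, m ≤ u. Since m = f, f ≤ u.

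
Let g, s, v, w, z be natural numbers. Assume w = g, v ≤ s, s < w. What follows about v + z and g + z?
v + z < g + z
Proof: v ≤ s and s < w, thus v < w. Since w = g, v < g. Then v + z < g + z.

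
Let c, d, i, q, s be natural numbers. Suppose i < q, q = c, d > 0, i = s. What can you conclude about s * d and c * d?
s * d < c * d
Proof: From i = s and i < q, s < q. Since q = c, s < c. Since d > 0, by multiplying by a positive, s * d < c * d.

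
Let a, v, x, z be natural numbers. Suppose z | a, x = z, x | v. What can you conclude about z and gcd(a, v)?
z | gcd(a, v)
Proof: Since x = z and x | v, z | v. z | a, so z | gcd(a, v).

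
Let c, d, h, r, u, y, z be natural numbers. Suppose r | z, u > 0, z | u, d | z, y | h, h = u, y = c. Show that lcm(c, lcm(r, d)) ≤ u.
From h = u and y | h, y | u. Since y = c, c | u. From r | z and d | z, lcm(r, d) | z. z | u, so lcm(r, d) | u. From c | u, lcm(c, lcm(r, d)) | u. Since u > 0, lcm(c, lcm(r, d)) ≤ u.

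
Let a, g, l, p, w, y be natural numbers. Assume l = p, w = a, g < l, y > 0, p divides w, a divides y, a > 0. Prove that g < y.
Because l = p and g < l, g < p. w = a and p divides w, therefore p divides a. Since a > 0, p ≤ a. a divides y and y > 0, therefore a ≤ y. Since p ≤ a, p ≤ y. g < p, so g < y.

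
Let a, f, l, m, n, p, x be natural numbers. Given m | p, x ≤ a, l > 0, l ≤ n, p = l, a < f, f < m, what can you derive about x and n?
x < n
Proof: a < f and f < m, so a < m. x ≤ a, so x < m. p = l and m | p, therefore m | l. Since l > 0, m ≤ l. From l ≤ n, m ≤ n. Since x < m, x < n.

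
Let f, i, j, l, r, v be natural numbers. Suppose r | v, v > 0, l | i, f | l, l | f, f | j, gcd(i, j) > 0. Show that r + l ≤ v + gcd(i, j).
Because r | v and v > 0, r ≤ v. f | l and l | f, thus f = l. Since f | j, l | j. Because l | i, l | gcd(i, j). From gcd(i, j) > 0, l ≤ gcd(i, j). Since r ≤ v, r + l ≤ v + gcd(i, j).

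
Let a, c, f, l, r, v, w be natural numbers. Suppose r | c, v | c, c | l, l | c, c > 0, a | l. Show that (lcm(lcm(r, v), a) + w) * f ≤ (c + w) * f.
r | c and v | c, hence lcm(r, v) | c. l | c and c | l, hence l = c. Because a | l, a | c. lcm(r, v) | c, so lcm(lcm(r, v), a) | c. From c > 0, lcm(lcm(r, v), a) ≤ c. Then lcm(lcm(r, v), a) + w ≤ c + w. Then (lcm(lcm(r, v), a) + w) * f ≤ (c + w) * f.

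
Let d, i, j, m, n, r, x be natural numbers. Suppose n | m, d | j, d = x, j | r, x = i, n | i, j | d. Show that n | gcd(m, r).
d = x and x = i, therefore d = i. From j | d and d | j, j = d. j | r, so d | r. Since d = i, i | r. Because n | i, n | r. n | m, so n | gcd(m, r).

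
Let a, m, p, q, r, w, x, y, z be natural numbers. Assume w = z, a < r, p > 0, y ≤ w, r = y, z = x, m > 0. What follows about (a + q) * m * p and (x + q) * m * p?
(a + q) * m * p < (x + q) * m * p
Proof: From r = y and a < r, a < y. w = z and z = x, hence w = x. y ≤ w, so y ≤ x. From a < y, a < x. Then a + q < x + q. Since m > 0, (a + q) * m < (x + q) * m. Since p > 0, (a + q) * m * p < (x + q) * m * p.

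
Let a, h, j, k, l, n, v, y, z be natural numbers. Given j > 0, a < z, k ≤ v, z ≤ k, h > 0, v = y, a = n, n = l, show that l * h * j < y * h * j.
From a = n and n = l, a = l. Since z ≤ k and k ≤ v, z ≤ v. a < z, so a < v. v = y, so a < y. a = l, so l < y. Since h > 0, l * h < y * h. j > 0, so l * h * j < y * h * j.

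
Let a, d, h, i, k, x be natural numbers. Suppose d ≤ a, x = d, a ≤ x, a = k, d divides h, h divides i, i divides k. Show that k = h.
Since x = d and a ≤ x, a ≤ d. d ≤ a, so d = a. a = k, so d = k. d divides h, so k divides h. h divides i and i divides k, therefore h divides k. Since k divides h, k = h.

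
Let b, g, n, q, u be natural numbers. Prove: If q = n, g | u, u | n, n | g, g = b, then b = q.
g | u and u | n, hence g | n. n | g, so n = g. From q = n, q = g. Since g = b, q = b. Then b = q.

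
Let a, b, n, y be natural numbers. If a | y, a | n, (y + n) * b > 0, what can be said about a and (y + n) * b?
a ≤ (y + n) * b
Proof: a | y and a | n, hence a | y + n. Then a | (y + n) * b. (y + n) * b > 0, so a ≤ (y + n) * b.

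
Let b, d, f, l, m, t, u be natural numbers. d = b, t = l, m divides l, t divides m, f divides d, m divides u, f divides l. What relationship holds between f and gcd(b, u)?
f divides gcd(b, u)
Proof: Since d = b and f divides d, f divides b. From t = l and t divides m, l divides m. m divides l, so m = l. m divides u, so l divides u. Since f divides l, f divides u. f divides b, so f divides gcd(b, u).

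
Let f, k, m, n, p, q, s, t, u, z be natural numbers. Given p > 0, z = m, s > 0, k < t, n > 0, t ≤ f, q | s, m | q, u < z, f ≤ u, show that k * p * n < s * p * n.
k < t and t ≤ f, therefore k < f. Because z = m and u < z, u < m. f ≤ u, so f < m. Since k < f, k < m. m | q and q | s, hence m | s. Because s > 0, m ≤ s. k < m, so k < s. Because p > 0, k * p < s * p. Since n > 0, k * p * n < s * p * n.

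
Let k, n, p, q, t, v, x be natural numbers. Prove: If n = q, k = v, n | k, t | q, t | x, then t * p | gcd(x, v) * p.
Since n = q and n | k, q | k. Since k = v, q | v. Since t | q, t | v. t | x, so t | gcd(x, v). Then t * p | gcd(x, v) * p.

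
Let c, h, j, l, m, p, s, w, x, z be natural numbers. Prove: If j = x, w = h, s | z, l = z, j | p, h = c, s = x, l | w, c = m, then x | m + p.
h = c and c = m, so h = m. Since s = x and s | z, x | z. l = z and l | w, therefore z | w. w = h, so z | h. x | z, so x | h. h = m, so x | m. From j = x and j | p, x | p. Since x | m, x | m + p.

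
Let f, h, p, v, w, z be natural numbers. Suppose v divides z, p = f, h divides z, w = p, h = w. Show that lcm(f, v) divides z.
Because h = w and w = p, h = p. Because p = f, h = f. Because h divides z, f divides z. Since v divides z, lcm(f, v) divides z.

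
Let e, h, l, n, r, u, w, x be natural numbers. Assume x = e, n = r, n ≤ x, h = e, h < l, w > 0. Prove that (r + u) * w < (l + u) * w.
Because n = r and n ≤ x, r ≤ x. x = e, so r ≤ e. Since h = e and h < l, e < l. Since r ≤ e, r < l. Then r + u < l + u. Since w > 0, (r + u) * w < (l + u) * w.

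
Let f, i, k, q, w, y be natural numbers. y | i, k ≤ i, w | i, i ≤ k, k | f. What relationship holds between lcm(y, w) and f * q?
lcm(y, w) | f * q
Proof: y | i and w | i, therefore lcm(y, w) | i. k ≤ i and i ≤ k, thus k = i. Since k | f, i | f. lcm(y, w) | i, so lcm(y, w) | f. Then lcm(y, w) | f * q.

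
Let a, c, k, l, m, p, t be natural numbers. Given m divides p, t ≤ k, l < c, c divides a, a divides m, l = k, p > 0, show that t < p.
From l = k and l < c, k < c. t ≤ k, so t < c. a divides m and m divides p, therefore a divides p. c divides a, so c divides p. Because p > 0, c ≤ p. Since t < c, t < p.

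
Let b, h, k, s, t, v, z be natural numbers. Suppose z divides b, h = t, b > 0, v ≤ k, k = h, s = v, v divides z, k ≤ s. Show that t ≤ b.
k = h and h = t, so k = t. Since s = v and k ≤ s, k ≤ v. Since v ≤ k, v = k. Since v divides z and z divides b, v divides b. Since v = k, k divides b. b > 0, so k ≤ b. k = t, so t ≤ b.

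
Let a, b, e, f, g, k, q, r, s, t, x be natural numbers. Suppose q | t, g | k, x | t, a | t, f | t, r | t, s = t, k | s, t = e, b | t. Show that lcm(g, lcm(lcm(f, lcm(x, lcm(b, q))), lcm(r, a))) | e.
g | k and k | s, hence g | s. Since s = t, g | t. Because b | t and q | t, lcm(b, q) | t. x | t, so lcm(x, lcm(b, q)) | t. f | t, so lcm(f, lcm(x, lcm(b, q))) | t. r | t and a | t, so lcm(r, a) | t. lcm(f, lcm(x, lcm(b, q))) | t, so lcm(lcm(f, lcm(x, lcm(b, q))), lcm(r, a)) | t. Since g | t, lcm(g, lcm(lcm(f, lcm(x, lcm(b, q))), lcm(r, a))) | t. t = e, so lcm(g, lcm(lcm(f, lcm(x, lcm(b, q))), lcm(r, a))) | e.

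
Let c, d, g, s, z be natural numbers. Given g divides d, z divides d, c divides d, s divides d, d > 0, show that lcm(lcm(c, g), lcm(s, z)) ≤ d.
Since c divides d and g divides d, lcm(c, g) divides d. s divides d and z divides d, hence lcm(s, z) divides d. lcm(c, g) divides d, so lcm(lcm(c, g), lcm(s, z)) divides d. Since d > 0, lcm(lcm(c, g), lcm(s, z)) ≤ d.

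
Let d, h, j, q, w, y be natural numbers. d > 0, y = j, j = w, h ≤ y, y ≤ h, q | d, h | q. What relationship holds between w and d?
w ≤ d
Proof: y = j and j = w, thus y = w. Since h ≤ y and y ≤ h, h = y. h | q and q | d, therefore h | d. From h = y, y | d. Since d > 0, y ≤ d. y = w, so w ≤ d.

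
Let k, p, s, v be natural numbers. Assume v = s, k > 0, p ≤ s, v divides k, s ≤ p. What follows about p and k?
p ≤ k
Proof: s ≤ p and p ≤ s, thus s = p. Since v = s, v = p. Because v divides k and k > 0, v ≤ k. v = p, so p ≤ k.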